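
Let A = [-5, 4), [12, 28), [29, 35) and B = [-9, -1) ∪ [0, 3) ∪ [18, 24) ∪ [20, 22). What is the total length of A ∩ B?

Merge the second list: [-9, -1), [0, 3), [18, 24).
A ∩ B = [-5, -1), [0, 3), [18, 24).
Total: 4 + 3 + 6 = 13.

13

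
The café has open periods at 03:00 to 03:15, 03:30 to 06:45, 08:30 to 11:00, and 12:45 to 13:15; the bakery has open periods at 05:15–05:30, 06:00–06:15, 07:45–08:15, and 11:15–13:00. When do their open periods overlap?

03:00-03:15 falls entirely outside B.
03:30-06:45 overlaps B on 05:15-05:30, 06:00-06:15.
08:30-11:00 falls entirely outside B.
12:45-13:15 overlaps B on 12:45-13:00.

05:15-05:30, 06:00-06:15, 12:45-13:00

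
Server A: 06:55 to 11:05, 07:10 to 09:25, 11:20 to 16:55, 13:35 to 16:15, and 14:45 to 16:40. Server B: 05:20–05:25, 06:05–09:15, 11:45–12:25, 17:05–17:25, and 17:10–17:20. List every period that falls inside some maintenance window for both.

06:55–09:15, 11:45–12:25

A, merged: 06:55–11:05, 11:20–16:55.
B, merged: 05:20–05:25, 06:05–09:15, 11:45–12:25, 17:05–17:25.
06:55–11:05 ∩ B → 06:55–09:15.
11:20–16:55 ∩ B → 11:45–12:25.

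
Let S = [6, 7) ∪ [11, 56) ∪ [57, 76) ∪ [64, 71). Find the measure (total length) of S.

65

Merged: [6, 7), [11, 56), [57, 76).
Lengths: 1 + 45 + 19 = 65.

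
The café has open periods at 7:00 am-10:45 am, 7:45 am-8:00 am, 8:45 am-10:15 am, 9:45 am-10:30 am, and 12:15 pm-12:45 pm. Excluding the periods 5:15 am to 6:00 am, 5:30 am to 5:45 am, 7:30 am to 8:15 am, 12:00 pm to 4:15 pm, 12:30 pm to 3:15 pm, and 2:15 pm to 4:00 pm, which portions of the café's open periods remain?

7:00 am–7:30 am, 8:15 am–10:45 am

First set merges to 7:00 am–10:45 am, 12:15 pm–12:45 pm.
Second set merges to 5:15 am–6:00 am, 7:30 am–8:15 am, 12:00 pm–4:15 pm.
7:00 am–10:45 am \ B = 7:00 am–7:30 am, 8:15 am–10:45 am.
12:15 pm–12:45 pm: entirely removed.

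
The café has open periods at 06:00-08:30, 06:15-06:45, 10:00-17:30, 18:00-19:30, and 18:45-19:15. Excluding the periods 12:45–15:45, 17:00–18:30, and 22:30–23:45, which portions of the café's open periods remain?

Merge the first list: 06:00–08:30, 10:00–17:30, 18:00–19:30.
06:00–08:30: no B overlap → unchanged.
10:00–17:30 minus B → 10:00–12:45, 15:45–17:00.
18:00–19:30 minus B → 18:30–19:30.

06:00–08:30, 10:00–12:45, 15:45–17:00, 18:30–19:30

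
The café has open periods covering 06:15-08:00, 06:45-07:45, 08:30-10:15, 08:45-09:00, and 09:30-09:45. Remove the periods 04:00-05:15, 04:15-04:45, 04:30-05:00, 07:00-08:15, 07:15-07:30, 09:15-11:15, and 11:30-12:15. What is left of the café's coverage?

Merge the first list: 06:15-08:00, 08:30-10:15.
Merge the second list: 04:00-05:15, 07:00-08:15, 09:15-11:15, 11:30-12:15.
06:15-08:00 \ B = 06:15-07:00.
08:30-10:15 \ B = 08:30-09:15.

06:15-07:00, 08:30-09:15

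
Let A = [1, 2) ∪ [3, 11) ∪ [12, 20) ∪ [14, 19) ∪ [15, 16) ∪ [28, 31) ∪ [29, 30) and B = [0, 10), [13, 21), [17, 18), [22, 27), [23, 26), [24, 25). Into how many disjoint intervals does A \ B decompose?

First set merges to [1, 2), [3, 11), [12, 20), [28, 31).
Second set merges to [0, 10), [13, 21), [22, 27).
A \ B = [10, 11), [12, 13), [28, 31).
That is 3 disjoint pieces.

3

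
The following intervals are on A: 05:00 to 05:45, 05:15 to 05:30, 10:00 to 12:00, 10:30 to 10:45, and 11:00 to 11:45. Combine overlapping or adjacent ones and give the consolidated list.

05:00–05:45, 10:00–12:00

05:15–05:30 overlaps/touches 05:00–05:45 → extend to 05:00–05:45.
10:00–12:00 is disjoint → start new block.
10:30–10:45 overlaps/touches 10:00–12:00 → extend to 10:00–12:00.
11:00–11:45 overlaps/touches 10:00–12:00 → extend to 10:00–12:00.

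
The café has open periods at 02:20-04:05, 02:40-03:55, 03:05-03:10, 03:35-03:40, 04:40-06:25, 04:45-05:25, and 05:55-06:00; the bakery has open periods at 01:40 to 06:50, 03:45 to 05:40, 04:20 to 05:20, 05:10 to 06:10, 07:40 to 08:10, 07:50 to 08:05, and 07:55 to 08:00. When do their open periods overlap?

First set merges to 02:20–04:05, 04:40–06:25.
Second set merges to 01:40–06:50, 07:40–08:10.
02:20–04:05 ∩ B → 02:20–04:05.
04:40–06:25 ∩ B → 04:40–06:25.

02:20–04:05, 04:40–06:25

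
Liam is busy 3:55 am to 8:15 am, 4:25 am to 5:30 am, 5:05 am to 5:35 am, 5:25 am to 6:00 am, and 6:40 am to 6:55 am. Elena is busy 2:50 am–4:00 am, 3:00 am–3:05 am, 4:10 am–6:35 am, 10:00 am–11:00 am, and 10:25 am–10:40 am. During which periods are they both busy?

3:55 am–4:00 am, 4:10 am–6:35 am

A, merged: 3:55 am–8:15 am.
B, merged: 2:50 am–4:00 am, 4:10 am–6:35 am, 10:00 am–11:00 am.
3:55 am–8:15 am meets the second set on 3:55 am–4:00 am, 4:10 am–6:35 am.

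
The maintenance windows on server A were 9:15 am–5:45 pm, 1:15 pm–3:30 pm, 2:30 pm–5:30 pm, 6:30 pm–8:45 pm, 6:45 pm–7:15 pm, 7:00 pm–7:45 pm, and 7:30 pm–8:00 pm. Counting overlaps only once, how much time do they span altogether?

10 h 45 min

Merged: 9:15 am–5:45 pm, 6:30 pm–8:45 pm.
Lengths: 8 h 30 min + 2 h 15 min = 10 h 45 min.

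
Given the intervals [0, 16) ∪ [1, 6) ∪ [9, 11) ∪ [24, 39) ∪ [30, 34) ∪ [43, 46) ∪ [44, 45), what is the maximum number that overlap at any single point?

Sweep endpoints in order; track running count of active intervals.
Peak of 2 reached at 1.

2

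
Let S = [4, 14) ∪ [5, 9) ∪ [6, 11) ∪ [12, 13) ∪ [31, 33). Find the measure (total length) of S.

Merged: [4, 14), [31, 33).
Lengths: 10 + 2 = 12.

12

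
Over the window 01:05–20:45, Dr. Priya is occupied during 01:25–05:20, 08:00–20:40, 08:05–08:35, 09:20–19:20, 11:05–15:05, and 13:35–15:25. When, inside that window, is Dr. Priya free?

01:05-01:25, 05:20-08:00, 20:40-20:45

After merging, the occupied span is 01:25-05:20, 08:00-20:40.
Gaps within 01:05-20:45: 01:05-01:25, 05:20-08:00, 20:40-20:45.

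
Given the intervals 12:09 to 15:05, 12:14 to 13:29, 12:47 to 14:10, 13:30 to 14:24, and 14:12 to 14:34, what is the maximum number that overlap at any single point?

At 12:47, 3 of the intervals are simultaneously active.
No point has more.

3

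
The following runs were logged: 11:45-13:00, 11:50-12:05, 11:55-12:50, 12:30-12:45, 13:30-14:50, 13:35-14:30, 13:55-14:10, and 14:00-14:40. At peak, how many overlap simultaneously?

4

Walk the sorted start/end points keeping a running depth.
The depth first hits 4 at 14:00.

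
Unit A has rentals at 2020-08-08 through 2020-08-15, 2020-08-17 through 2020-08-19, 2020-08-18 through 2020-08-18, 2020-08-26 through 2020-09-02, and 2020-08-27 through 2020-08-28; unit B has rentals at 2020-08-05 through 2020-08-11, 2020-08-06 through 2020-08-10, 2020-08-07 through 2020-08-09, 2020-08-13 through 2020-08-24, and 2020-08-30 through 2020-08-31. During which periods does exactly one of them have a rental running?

2020-08-05 through 2020-08-07, 2020-08-12 through 2020-08-12, 2020-08-16 through 2020-08-16, 2020-08-20 through 2020-08-24, 2020-08-26 through 2020-08-29, 2020-09-01 through 2020-09-02

First set merges to 2020-08-08 through 2020-08-15, 2020-08-17 through 2020-08-19, 2020-08-26 through 2020-09-02.
Second set merges to 2020-08-05 through 2020-08-11, 2020-08-13 through 2020-08-24, 2020-08-30 through 2020-08-31.
A \ B = 2020-08-12 through 2020-08-12, 2020-08-26 through 2020-08-29, 2020-09-01 through 2020-09-02.
B \ A = 2020-08-05 through 2020-08-07, 2020-08-16 through 2020-08-16, 2020-08-20 through 2020-08-24.
Union of the two gives the symmetric difference.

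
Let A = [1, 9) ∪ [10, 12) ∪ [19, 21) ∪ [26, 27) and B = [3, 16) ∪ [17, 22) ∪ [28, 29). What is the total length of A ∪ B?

22

A ∪ B = [1, 16), [17, 22), [26, 27), [28, 29).
Total: 15 + 5 + 1 + 1 = 22.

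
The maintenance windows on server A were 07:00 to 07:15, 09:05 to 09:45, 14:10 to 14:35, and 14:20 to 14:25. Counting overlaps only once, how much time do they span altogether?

1 h 20 min

Merged: 07:00–07:15, 09:05–09:45, 14:10–14:35.
Lengths: 15 min + 40 min + 25 min = 1 h 20 min.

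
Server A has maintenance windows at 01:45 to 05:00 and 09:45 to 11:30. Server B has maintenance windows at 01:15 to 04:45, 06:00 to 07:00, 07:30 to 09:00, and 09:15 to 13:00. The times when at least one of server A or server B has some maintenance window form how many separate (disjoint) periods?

4

A ∪ B = 01:15-05:00, 06:00-07:00, 07:30-09:00, 09:15-13:00.
That is 4 disjoint pieces.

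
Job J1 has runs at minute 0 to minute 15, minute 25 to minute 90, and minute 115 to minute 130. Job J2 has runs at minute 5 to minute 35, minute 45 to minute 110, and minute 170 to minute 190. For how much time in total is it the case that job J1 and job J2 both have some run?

65 minutes

A ∩ B = minute 5 to minute 15, minute 25 to minute 35, minute 45 to minute 90.
Total: 10 minutes + 10 minutes + 45 minutes = 65 minutes.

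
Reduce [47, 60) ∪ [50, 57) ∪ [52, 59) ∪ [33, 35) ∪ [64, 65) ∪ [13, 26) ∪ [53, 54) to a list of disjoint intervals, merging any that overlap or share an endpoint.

[13, 26) ∪ [33, 35) ∪ [47, 60) ∪ [64, 65)

Sort by start: [13, 26), [33, 35), [47, 60), [50, 57), [52, 59), [53, 54), [64, 65).
[33, 35) is disjoint → start new block.
[47, 60) is disjoint → start new block.
[50, 57) overlaps/touches [47, 60) → extend to [47, 60).
[52, 59) overlaps/touches [47, 60) → extend to [47, 60).
[53, 54) overlaps/touches [47, 60) → extend to [47, 60).
[64, 65) is disjoint → start new block.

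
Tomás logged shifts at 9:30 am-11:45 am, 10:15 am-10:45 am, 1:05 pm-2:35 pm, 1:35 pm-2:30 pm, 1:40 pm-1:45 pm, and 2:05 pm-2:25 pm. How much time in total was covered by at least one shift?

Merged: 9:30 am–11:45 am, 1:05 pm–2:35 pm.
Lengths: 2 h 15 min + 1 h 30 min = 3 h 45 min.

3 h 45 min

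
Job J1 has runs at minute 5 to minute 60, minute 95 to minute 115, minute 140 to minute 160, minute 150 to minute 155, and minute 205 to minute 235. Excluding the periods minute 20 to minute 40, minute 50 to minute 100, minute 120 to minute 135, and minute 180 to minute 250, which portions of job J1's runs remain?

A, merged: minute 5 to minute 60, minute 95 to minute 115, minute 140 to minute 160, minute 205 to minute 235.
minute 5 to minute 60 minus B → minute 5 to minute 20, minute 40 to minute 50.
minute 95 to minute 115 minus B → minute 100 to minute 115.
minute 140 to minute 160: no B overlap → unchanged.
minute 205 to minute 235: fully covered by B → removed.

minute 5 to minute 20, minute 40 to minute 50, minute 100 to minute 115, minute 140 to minute 160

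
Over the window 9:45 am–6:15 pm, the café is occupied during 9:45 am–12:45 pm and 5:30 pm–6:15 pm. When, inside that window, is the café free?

12:45 pm–5:30 pm

Covered (merged): 9:45 am–12:45 pm, 5:30 pm–6:15 pm.
Uncovered inside 9:45 am–6:15 pm: 12:45 pm–5:30 pm.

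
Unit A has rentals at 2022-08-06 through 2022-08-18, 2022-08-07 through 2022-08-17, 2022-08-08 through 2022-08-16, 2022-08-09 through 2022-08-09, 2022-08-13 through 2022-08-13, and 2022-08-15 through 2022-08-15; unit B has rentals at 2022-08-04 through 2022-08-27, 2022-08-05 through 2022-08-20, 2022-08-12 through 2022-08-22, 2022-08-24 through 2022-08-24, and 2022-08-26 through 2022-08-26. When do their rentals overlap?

2022-08-06 through 2022-08-18

A, merged: 2022-08-06 through 2022-08-18.
B, merged: 2022-08-04 through 2022-08-27.
2022-08-06 through 2022-08-18 meets the second set on 2022-08-06 through 2022-08-18.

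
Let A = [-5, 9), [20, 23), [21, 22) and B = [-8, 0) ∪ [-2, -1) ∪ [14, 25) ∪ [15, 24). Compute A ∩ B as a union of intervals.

[-5, 0) ∪ [20, 23)

First set merges to [-5, 9), [20, 23).
Second set merges to [-8, 0), [14, 25).
[-5, 9) ∩ B → [-5, 0).
[20, 23) ∩ B → [20, 23).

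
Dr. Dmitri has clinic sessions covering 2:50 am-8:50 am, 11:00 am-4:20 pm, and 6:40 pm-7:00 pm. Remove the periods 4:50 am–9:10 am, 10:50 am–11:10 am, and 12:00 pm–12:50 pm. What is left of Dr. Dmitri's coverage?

2:50 am-4:50 am, 11:10 am-12:00 pm, 12:50 pm-4:20 pm, 6:40 pm-7:00 pm

2:50 am-8:50 am minus B → 2:50 am-4:50 am.
11:00 am-4:20 pm minus B → 11:10 am-12:00 pm, 12:50 pm-4:20 pm.
6:40 pm-7:00 pm: no B overlap → unchanged.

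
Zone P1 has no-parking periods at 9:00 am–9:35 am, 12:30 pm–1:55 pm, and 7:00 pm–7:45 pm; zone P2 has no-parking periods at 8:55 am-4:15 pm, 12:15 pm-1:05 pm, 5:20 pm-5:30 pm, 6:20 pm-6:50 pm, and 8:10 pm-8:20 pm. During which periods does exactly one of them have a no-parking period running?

8:55 am–9:00 am, 9:35 am–12:30 pm, 1:55 pm–4:15 pm, 5:20 pm–5:30 pm, 6:20 pm–6:50 pm, 7:00 pm–7:45 pm, 8:10 pm–8:20 pm

B, merged: 8:55 am–4:15 pm, 5:20 pm–5:30 pm, 6:20 pm–6:50 pm, 8:10 pm–8:20 pm.
A \ B = 7:00 pm–7:45 pm.
B \ A = 8:55 am–9:00 am, 9:35 am–12:30 pm, 1:55 pm–4:15 pm, 5:20 pm–5:30 pm, 6:20 pm–6:50 pm, 8:10 pm–8:20 pm.
Union of the two gives the symmetric difference.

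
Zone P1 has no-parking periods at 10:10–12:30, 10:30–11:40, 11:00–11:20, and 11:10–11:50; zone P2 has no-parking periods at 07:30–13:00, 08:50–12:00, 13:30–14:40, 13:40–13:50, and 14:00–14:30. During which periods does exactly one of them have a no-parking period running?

First set merges to 10:10-12:30.
Second set merges to 07:30-13:00, 13:30-14:40.
Only in the first: none.
Only in the second: 07:30-10:10, 12:30-13:00, 13:30-14:40.
Together these are the periods covered by exactly one.

07:30-10:10, 12:30-13:00, 13:30-14:40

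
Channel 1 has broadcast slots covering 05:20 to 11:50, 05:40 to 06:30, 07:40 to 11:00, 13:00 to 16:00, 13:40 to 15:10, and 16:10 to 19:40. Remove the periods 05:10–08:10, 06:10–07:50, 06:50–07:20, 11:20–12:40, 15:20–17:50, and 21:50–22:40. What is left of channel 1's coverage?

A, merged: 05:20–11:50, 13:00–16:00, 16:10–19:40.
B, merged: 05:10–08:10, 11:20–12:40, 15:20–17:50, 21:50–22:40.
05:20–11:50 with B removed leaves 08:10–11:20.
13:00–16:00 with B removed leaves 13:00–15:20.
16:10–19:40 with B removed leaves 17:50–19:40.

08:10–11:20, 13:00–15:20, 17:50–19:40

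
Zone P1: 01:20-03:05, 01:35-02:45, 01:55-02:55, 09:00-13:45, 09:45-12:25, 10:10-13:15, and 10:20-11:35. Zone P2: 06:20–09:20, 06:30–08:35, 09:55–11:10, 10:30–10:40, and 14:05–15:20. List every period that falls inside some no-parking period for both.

First set merges to 01:20-03:05, 09:00-13:45.
Second set merges to 06:20-09:20, 09:55-11:10, 14:05-15:20.
01:20-03:05: no overlap with the second set.
09:00-13:45 meets the second set on 09:00-09:20, 09:55-11:10.

09:00-09:20, 09:55-11:10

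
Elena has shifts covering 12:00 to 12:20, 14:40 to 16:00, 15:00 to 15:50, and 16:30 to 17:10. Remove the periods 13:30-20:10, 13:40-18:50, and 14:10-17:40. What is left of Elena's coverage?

First set merges to 12:00-12:20, 14:40-16:00, 16:30-17:10.
Second set merges to 13:30-20:10.
12:00-12:20: nothing removed.
14:40-16:00: entirely removed.
16:30-17:10: entirely removed.

12:00-12:20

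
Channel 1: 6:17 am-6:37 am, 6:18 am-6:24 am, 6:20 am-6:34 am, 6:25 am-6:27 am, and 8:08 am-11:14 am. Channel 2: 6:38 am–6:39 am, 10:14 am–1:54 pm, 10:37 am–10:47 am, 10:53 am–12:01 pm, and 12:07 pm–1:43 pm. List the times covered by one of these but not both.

6:17 am–6:37 am, 6:38 am–6:39 am, 8:08 am–10:14 am, 11:14 am–1:54 pm

Merge the first list: 6:17 am–6:37 am, 8:08 am–11:14 am.
Merge the second list: 6:38 am–6:39 am, 10:14 am–1:54 pm.
A \ B = 6:17 am–6:37 am, 8:08 am–10:14 am.
B \ A = 6:38 am–6:39 am, 11:14 am–1:54 pm.
Union of the two gives the symmetric difference.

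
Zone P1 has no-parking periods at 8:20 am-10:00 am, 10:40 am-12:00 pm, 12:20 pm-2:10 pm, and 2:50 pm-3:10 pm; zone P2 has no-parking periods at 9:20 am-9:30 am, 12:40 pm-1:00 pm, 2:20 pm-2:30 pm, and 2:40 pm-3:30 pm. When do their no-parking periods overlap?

9:20 am–9:30 am, 12:40 pm–1:00 pm, 2:50 pm–3:10 pm

8:20 am–10:00 am meets the second set on 9:20 am–9:30 am.
10:40 am–12:00 pm: no overlap with the second set.
12:20 pm–2:10 pm meets the second set on 12:40 pm–1:00 pm.
2:50 pm–3:10 pm meets the second set on 2:50 pm–3:10 pm.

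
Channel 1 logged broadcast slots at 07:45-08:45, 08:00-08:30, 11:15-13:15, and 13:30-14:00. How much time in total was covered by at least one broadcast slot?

Merged: 07:45-08:45, 11:15-13:15, 13:30-14:00.
Lengths: 1 h + 2 h + 30 min = 3 h 30 min.

3 h 30 min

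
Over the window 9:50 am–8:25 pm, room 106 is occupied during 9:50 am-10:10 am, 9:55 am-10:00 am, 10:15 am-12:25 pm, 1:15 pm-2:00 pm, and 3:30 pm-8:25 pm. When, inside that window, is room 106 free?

10:10 am-10:15 am, 12:25 pm-1:15 pm, 2:00 pm-3:30 pm

After merging, the occupied span is 9:50 am-10:10 am, 10:15 am-12:25 pm, 1:15 pm-2:00 pm, 3:30 pm-8:25 pm.
Gaps within 9:50 am-8:25 pm: 10:10 am-10:15 am, 12:25 pm-1:15 pm, 2:00 pm-3:30 pm.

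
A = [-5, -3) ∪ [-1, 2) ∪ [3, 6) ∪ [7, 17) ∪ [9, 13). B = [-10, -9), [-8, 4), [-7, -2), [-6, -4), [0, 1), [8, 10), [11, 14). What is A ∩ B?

A, merged: [-5, -3), [-1, 2), [3, 6), [7, 17).
B, merged: [-10, -9), [-8, 4), [8, 10), [11, 14).
[-5, -3) overlaps B on [-5, -3).
[-1, 2) overlaps B on [-1, 2).
[3, 6) overlaps B on [3, 4).
[7, 17) overlaps B on [8, 10), [11, 14).

[-5, -3) ∪ [-1, 2) ∪ [3, 4) ∪ [8, 10) ∪ [11, 14)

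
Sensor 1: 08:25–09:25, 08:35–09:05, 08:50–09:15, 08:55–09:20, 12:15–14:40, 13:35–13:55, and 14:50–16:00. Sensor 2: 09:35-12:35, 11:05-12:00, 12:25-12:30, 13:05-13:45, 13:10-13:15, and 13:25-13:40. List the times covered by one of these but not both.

08:25-09:25, 09:35-12:15, 12:35-13:05, 13:45-14:40, 14:50-16:00

Merge the first list: 08:25-09:25, 12:15-14:40, 14:50-16:00.
Merge the second list: 09:35-12:35, 13:05-13:45.
Only in the first: 08:25-09:25, 12:35-13:05, 13:45-14:40, 14:50-16:00.
Only in the second: 09:35-12:15.
Together these are the periods covered by exactly one.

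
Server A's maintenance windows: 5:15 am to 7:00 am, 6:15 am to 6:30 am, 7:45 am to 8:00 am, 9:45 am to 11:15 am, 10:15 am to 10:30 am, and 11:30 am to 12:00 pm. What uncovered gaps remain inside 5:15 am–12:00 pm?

7:00 am–7:45 am, 8:00 am–9:45 am, 11:15 am–11:30 am

Covered (merged): 5:15 am–7:00 am, 7:45 am–8:00 am, 9:45 am–11:15 am, 11:30 am–12:00 pm.
Complement within 5:15 am–12:00 pm: 7:00 am–7:45 am, 8:00 am–9:45 am, 11:15 am–11:30 am.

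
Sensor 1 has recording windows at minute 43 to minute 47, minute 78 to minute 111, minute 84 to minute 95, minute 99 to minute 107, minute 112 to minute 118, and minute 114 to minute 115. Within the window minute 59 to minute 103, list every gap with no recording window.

minute 59 to minute 78

Covered (merged): minute 43 to minute 47, minute 78 to minute 111, minute 112 to minute 118.
Gaps within minute 59 to minute 103: minute 59 to minute 78.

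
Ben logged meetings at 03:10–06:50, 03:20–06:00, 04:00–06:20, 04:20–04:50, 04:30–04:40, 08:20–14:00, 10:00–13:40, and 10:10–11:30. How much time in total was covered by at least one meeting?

9 h 20 min

Merged: 03:10–06:50, 08:20–14:00.
Lengths: 3 h 40 min + 5 h 40 min = 9 h 20 min.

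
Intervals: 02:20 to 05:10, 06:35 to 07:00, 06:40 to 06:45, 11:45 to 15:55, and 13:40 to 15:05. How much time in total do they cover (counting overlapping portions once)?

Merged: 02:20–05:10, 06:35–07:00, 11:45–15:55.
Lengths: 2 h 50 min + 25 min + 4 h 10 min = 7 h 25 min.

7 h 25 min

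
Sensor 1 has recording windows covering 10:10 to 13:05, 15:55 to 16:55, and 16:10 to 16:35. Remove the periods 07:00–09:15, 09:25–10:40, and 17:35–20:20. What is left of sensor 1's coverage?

10:40–13:05, 15:55–16:55

A, merged: 10:10–13:05, 15:55–16:55.
10:10–13:05 with B removed leaves 10:40–13:05.
15:55–16:55 is untouched.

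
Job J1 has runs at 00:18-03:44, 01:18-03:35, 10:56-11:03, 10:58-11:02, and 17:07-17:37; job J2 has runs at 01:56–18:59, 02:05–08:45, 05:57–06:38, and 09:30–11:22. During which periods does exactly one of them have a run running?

00:18–01:56, 03:44–10:56, 11:03–17:07, 17:37–18:59

Merge the first list: 00:18–03:44, 10:56–11:03, 17:07–17:37.
Merge the second list: 01:56–18:59.
Only in the first: 00:18–01:56.
Only in the second: 03:44–10:56, 11:03–17:07, 17:37–18:59.
Together these are the periods covered by exactly one.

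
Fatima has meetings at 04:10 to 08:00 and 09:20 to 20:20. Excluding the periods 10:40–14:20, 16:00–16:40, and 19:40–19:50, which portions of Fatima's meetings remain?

04:10-08:00, 09:20-10:40, 14:20-16:00, 16:40-19:40, 19:50-20:20

04:10-08:00: no B overlap → unchanged.
09:20-20:20 minus B → 09:20-10:40, 14:20-16:00, 16:40-19:40, 19:50-20:20.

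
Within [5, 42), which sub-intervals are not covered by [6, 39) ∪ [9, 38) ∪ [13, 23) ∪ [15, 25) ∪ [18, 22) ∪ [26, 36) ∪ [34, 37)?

[5, 6) ∪ [39, 42)

Covered (merged): [6, 39).
Uncovered inside [5, 42): [5, 6), [39, 42).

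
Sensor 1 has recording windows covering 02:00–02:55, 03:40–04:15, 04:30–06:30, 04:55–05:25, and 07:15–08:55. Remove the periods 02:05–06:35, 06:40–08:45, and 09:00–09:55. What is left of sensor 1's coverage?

02:00–02:05, 08:45–08:55

Merge the first list: 02:00–02:55, 03:40–04:15, 04:30–06:30, 07:15–08:55.
02:00–02:55 minus B → 02:00–02:05.
03:40–04:15: fully covered by B → removed.
04:30–06:30: fully covered by B → removed.
07:15–08:55 minus B → 08:45–08:55.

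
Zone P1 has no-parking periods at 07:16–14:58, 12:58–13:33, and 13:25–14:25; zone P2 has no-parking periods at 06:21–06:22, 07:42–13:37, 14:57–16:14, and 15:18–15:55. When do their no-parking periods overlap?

07:42-13:37, 14:57-14:58

First set merges to 07:16-14:58.
Second set merges to 06:21-06:22, 07:42-13:37, 14:57-16:14.
07:16-14:58 overlaps B on 07:42-13:37, 14:57-14:58.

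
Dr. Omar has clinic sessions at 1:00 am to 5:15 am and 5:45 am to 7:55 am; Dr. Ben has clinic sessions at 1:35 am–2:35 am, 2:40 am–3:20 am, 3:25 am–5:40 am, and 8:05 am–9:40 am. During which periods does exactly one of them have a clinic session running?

1:00 am–1:35 am, 2:35 am–2:40 am, 3:20 am–3:25 am, 5:15 am–5:40 am, 5:45 am–7:55 am, 8:05 am–9:40 am

A but not B: 1:00 am–1:35 am, 2:35 am–2:40 am, 3:20 am–3:25 am, 5:45 am–7:55 am.
B but not A: 5:15 am–5:40 am, 8:05 am–9:40 am.
Combining gives A △ B.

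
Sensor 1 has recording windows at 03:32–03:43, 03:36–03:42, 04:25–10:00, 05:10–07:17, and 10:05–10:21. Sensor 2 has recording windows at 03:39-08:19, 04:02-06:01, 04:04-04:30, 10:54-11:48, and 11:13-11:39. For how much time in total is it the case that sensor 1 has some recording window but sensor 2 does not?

First set merges to 03:32-03:43, 04:25-10:00, 10:05-10:21.
Second set merges to 03:39-08:19, 10:54-11:48.
A \ B = 03:32-03:39, 08:19-10:00, 10:05-10:21.
Total: 7 min + 1 h 41 min + 16 min = 2 h 4 min.

2 h 4 min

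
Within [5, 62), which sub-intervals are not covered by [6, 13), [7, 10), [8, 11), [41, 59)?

[5, 6) ∪ [13, 41) ∪ [59, 62)

After merging, the occupied span is [6, 13), [41, 59).
Complement within [5, 62): [5, 6), [13, 41), [59, 62).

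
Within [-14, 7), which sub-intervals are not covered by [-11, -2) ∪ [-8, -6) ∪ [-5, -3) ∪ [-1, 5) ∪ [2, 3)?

After merging, the occupied span is [-11, -2), [-1, 5).
Gaps within [-14, 7): [-14, -11), [-2, -1), [5, 7).

[-14, -11) ∪ [-2, -1) ∪ [5, 7)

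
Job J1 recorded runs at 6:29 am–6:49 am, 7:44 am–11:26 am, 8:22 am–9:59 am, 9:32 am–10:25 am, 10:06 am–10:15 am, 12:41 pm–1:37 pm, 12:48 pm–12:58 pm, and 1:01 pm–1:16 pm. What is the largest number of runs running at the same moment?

At 9:32 am, 3 of the intervals are simultaneously active.
No point has more.

3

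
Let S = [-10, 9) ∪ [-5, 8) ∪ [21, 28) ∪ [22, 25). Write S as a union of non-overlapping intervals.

[-5, 8) overlaps/touches [-10, 9) → extend to [-10, 9).
[21, 28) is disjoint → start new block.
[22, 25) overlaps/touches [21, 28) → extend to [21, 28).

[-10, 9) ∪ [21, 28)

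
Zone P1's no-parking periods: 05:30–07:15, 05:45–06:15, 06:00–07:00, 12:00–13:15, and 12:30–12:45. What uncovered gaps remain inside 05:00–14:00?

05:00-05:30, 07:15-12:00, 13:15-14:00

After merging, the occupied span is 05:30-07:15, 12:00-13:15.
Uncovered inside 05:00-14:00: 05:00-05:30, 07:15-12:00, 13:15-14:00.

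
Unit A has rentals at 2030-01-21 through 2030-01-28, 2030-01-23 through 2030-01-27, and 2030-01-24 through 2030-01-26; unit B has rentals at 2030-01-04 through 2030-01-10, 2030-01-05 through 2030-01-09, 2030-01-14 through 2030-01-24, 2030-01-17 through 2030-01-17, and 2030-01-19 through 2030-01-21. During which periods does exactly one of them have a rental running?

2030-01-04 through 2030-01-10, 2030-01-14 through 2030-01-20, 2030-01-25 through 2030-01-28

Merge the first list: 2030-01-21 through 2030-01-28.
Merge the second list: 2030-01-04 through 2030-01-10, 2030-01-14 through 2030-01-24.
A \ B = 2030-01-25 through 2030-01-28.
B \ A = 2030-01-04 through 2030-01-10, 2030-01-14 through 2030-01-20.
Union of the two gives the symmetric difference.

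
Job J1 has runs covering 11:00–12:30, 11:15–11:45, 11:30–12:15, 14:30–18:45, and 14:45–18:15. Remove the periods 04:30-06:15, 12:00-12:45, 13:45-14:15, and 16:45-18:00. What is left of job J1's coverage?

First set merges to 11:00-12:30, 14:30-18:45.
11:00-12:30 with B removed leaves 11:00-12:00.
14:30-18:45 with B removed leaves 14:30-16:45, 18:00-18:45.

11:00-12:00, 14:30-16:45, 18:00-18:45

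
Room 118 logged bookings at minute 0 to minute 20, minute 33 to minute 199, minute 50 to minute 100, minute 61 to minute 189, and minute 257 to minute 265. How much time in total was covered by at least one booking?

Merged: minute 0 to minute 20, minute 33 to minute 199, minute 257 to minute 265.
Lengths: 20 minutes + 166 minutes + 8 minutes = 194 minutes.

194 minutes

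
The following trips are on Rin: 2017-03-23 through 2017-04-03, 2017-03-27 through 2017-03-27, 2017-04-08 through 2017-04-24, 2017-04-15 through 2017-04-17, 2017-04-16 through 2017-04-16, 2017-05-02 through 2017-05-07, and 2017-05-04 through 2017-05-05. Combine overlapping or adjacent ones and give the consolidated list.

2017-03-27 through 2017-03-27 overlaps/touches 2017-03-23 through 2017-04-03 → extend to 2017-03-23 through 2017-04-03.
2017-04-08 through 2017-04-24 is disjoint → start new block.
2017-04-15 through 2017-04-17 overlaps/touches 2017-04-08 through 2017-04-24 → extend to 2017-04-08 through 2017-04-24.
2017-04-16 through 2017-04-16 overlaps/touches 2017-04-08 through 2017-04-24 → extend to 2017-04-08 through 2017-04-24.
2017-05-02 through 2017-05-07 is disjoint → start new block.
2017-05-04 through 2017-05-05 overlaps/touches 2017-05-02 through 2017-05-07 → extend to 2017-05-02 through 2017-05-07.

2017-03-23 through 2017-04-03, 2017-04-08 through 2017-04-24, 2017-05-02 through 2017-05-07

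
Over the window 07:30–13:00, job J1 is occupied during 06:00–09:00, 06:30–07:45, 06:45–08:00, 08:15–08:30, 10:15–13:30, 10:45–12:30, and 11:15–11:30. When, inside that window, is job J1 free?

09:00–10:15

The merged coverage is 06:00–09:00, 10:15–13:30.
Complement within 07:30–13:00: 09:00–10:15.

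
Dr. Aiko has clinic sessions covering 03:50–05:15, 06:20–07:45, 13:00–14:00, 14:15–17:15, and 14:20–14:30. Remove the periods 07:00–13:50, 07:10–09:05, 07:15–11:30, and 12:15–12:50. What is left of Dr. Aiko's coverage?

03:50-05:15, 06:20-07:00, 13:50-14:00, 14:15-17:15

A, merged: 03:50-05:15, 06:20-07:45, 13:00-14:00, 14:15-17:15.
B, merged: 07:00-13:50.
03:50-05:15: no B overlap → unchanged.
06:20-07:45 minus B → 06:20-07:00.
13:00-14:00 minus B → 13:50-14:00.
14:15-17:15: no B overlap → unchanged.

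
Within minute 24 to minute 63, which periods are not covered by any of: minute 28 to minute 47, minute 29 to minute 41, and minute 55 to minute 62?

minute 24 to minute 28, minute 47 to minute 55, minute 62 to minute 63

The merged coverage is minute 28 to minute 47, minute 55 to minute 62.
Uncovered inside minute 24 to minute 63: minute 24 to minute 28, minute 47 to minute 55, minute 62 to minute 63.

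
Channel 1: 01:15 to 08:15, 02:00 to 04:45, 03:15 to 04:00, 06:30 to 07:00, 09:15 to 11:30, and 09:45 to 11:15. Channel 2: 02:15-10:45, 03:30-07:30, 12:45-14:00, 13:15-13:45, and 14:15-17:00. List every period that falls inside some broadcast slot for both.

First set merges to 01:15–08:15, 09:15–11:30.
Second set merges to 02:15–10:45, 12:45–14:00, 14:15–17:00.
01:15–08:15 overlaps B on 02:15–08:15.
09:15–11:30 overlaps B on 09:15–10:45.

02:15–08:15, 09:15–10:45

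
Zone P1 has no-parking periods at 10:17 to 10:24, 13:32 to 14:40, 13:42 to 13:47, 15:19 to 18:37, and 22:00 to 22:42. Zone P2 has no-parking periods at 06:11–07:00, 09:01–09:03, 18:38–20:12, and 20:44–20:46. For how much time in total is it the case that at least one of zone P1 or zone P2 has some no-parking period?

A, merged: 10:17–10:24, 13:32–14:40, 15:19–18:37, 22:00–22:42.
A ∪ B = 06:11–07:00, 09:01–09:03, 10:17–10:24, 13:32–14:40, 15:19–18:37, 18:38–20:12, 20:44–20:46, 22:00–22:42.
Total: 49 min + 2 min + 7 min + 1 h 8 min + 3 h 18 min + 1 h 34 min + 2 min + 42 min = 7 h 42 min.

7 h 42 min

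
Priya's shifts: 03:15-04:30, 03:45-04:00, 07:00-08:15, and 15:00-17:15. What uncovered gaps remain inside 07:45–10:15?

After merging, the occupied span is 03:15–04:30, 07:00–08:15, 15:00–17:15.
Uncovered inside 07:45–10:15: 08:15–10:15.

08:15–10:15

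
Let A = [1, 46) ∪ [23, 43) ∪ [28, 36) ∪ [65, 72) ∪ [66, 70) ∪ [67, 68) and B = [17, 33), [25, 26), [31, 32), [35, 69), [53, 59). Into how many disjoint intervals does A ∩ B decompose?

3

First set merges to [1, 46), [65, 72).
Second set merges to [17, 33), [35, 69).
A ∩ B = [17, 33), [35, 46), [65, 69).
That is 3 disjoint pieces.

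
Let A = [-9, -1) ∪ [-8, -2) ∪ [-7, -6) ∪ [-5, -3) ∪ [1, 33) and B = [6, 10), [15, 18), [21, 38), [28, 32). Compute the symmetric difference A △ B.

[-9, -1) ∪ [1, 6) ∪ [10, 15) ∪ [18, 21) ∪ [33, 38)

Merge the first list: [-9, -1), [1, 33).
Merge the second list: [6, 10), [15, 18), [21, 38).
A \ B = [-9, -1), [1, 6), [10, 15), [18, 21).
B \ A = [33, 38).
Union of the two gives the symmetric difference.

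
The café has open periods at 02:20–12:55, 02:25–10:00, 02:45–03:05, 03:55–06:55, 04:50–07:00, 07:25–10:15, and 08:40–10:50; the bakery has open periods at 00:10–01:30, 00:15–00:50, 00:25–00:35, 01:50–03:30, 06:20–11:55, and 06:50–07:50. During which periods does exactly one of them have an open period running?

First set merges to 02:20–12:55.
Second set merges to 00:10–01:30, 01:50–03:30, 06:20–11:55.
A but not B: 03:30–06:20, 11:55–12:55.
B but not A: 00:10–01:30, 01:50–02:20.
Combining gives A △ B.

00:10–01:30, 01:50–02:20, 03:30–06:20, 11:55–12:55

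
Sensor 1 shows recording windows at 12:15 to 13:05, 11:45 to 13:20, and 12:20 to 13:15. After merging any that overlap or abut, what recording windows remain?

Sort by start: 11:45–13:20, 12:15–13:05, 12:20–13:15.
12:15–13:05 overlaps/touches 11:45–13:20 → extend to 11:45–13:20.
12:20–13:15 overlaps/touches 11:45–13:20 → extend to 11:45–13:20.

11:45–13:20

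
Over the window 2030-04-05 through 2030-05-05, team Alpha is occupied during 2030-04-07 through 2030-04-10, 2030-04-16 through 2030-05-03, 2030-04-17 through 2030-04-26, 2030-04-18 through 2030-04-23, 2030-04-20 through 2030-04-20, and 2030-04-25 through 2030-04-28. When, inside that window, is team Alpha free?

2030-04-05 through 2030-04-06, 2030-04-11 through 2030-04-15, 2030-05-04 through 2030-05-05

After merging, the occupied span is 2030-04-07 through 2030-04-10, 2030-04-16 through 2030-05-03.
Complement within 2030-04-05 through 2030-05-05: 2030-04-05 through 2030-04-06, 2030-04-11 through 2030-04-15, 2030-05-04 through 2030-05-05.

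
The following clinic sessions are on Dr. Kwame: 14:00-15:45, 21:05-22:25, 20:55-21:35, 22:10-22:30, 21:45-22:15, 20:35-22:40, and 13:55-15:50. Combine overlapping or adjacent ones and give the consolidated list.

13:55-15:50, 20:35-22:40

Sort by start: 13:55-15:50, 14:00-15:45, 20:35-22:40, 20:55-21:35, 21:05-22:25, 21:45-22:15, 22:10-22:30.
14:00-15:45 overlaps/touches 13:55-15:50 → extend to 13:55-15:50.
20:35-22:40 is disjoint → start new block.
20:55-21:35 overlaps/touches 20:35-22:40 → extend to 20:35-22:40.
21:05-22:25 overlaps/touches 20:35-22:40 → extend to 20:35-22:40.
21:45-22:15 overlaps/touches 20:35-22:40 → extend to 20:35-22:40.
22:10-22:30 overlaps/touches 20:35-22:40 → extend to 20:35-22:40.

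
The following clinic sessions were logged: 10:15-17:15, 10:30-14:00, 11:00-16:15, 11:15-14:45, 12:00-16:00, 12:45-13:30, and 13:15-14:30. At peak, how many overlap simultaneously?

Sweep endpoints in order; track running count of active intervals.
Peak of 7 reached at 13:15.

7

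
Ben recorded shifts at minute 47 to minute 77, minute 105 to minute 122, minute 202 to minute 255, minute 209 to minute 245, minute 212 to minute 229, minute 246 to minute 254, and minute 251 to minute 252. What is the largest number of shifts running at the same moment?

Walk the sorted start/end points keeping a running depth.
The depth first hits 3 at minute 212.

3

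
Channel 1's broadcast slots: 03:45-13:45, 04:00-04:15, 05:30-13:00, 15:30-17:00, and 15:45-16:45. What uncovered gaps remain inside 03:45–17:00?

13:45-15:30

After merging, the occupied span is 03:45-13:45, 15:30-17:00.
Gaps within 03:45-17:00: 13:45-15:30.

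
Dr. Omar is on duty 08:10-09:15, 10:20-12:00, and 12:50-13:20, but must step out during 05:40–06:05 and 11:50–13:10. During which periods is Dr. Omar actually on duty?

08:10-09:15: no B overlap → unchanged.
10:20-12:00 minus B → 10:20-11:50.
12:50-13:20 minus B → 13:10-13:20.

08:10-09:15, 10:20-11:50, 13:10-13:20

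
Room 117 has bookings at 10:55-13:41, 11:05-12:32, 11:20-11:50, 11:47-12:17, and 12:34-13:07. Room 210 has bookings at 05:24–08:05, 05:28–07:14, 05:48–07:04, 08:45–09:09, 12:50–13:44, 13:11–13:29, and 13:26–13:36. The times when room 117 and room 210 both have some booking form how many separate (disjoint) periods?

1

Merge the first list: 10:55-13:41.
Merge the second list: 05:24-08:05, 08:45-09:09, 12:50-13:44.
A ∩ B = 12:50-13:41.
That is 1 disjoint piece.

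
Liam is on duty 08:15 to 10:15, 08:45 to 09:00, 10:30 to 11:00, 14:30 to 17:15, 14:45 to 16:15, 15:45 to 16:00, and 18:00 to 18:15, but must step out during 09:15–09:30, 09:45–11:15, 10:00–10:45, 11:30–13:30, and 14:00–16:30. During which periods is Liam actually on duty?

A, merged: 08:15–10:15, 10:30–11:00, 14:30–17:15, 18:00–18:15.
B, merged: 09:15–09:30, 09:45–11:15, 11:30–13:30, 14:00–16:30.
08:15–10:15 minus B → 08:15–09:15, 09:30–09:45.
10:30–11:00: fully covered by B → removed.
14:30–17:15 minus B → 16:30–17:15.
18:00–18:15: no B overlap → unchanged.

08:15–09:15, 09:30–09:45, 16:30–17:15, 18:00–18:15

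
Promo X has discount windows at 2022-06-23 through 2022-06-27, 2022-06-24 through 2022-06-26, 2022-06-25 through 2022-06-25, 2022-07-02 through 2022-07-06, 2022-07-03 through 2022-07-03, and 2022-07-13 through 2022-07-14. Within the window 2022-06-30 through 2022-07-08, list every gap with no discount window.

2022-06-30 through 2022-07-01, 2022-07-07 through 2022-07-08

The merged coverage is 2022-06-23 through 2022-06-27, 2022-07-02 through 2022-07-06, 2022-07-13 through 2022-07-14.
Uncovered inside 2022-06-30 through 2022-07-08: 2022-06-30 through 2022-07-01, 2022-07-07 through 2022-07-08.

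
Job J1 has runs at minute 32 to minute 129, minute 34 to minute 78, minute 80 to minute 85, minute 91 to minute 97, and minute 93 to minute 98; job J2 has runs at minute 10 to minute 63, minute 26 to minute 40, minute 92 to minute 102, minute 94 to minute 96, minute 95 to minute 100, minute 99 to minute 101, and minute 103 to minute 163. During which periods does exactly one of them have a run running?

First set merges to minute 32 to minute 129.
Second set merges to minute 10 to minute 63, minute 92 to minute 102, minute 103 to minute 163.
A \ B = minute 63 to minute 92, minute 102 to minute 103.
B \ A = minute 10 to minute 32, minute 129 to minute 163.
Union of the two gives the symmetric difference.

minute 10 to minute 32, minute 63 to minute 92, minute 102 to minute 103, minute 129 to minute 163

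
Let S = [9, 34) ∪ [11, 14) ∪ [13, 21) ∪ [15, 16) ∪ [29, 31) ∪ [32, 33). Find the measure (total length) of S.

25

Merged: [9, 34).
Length: 25.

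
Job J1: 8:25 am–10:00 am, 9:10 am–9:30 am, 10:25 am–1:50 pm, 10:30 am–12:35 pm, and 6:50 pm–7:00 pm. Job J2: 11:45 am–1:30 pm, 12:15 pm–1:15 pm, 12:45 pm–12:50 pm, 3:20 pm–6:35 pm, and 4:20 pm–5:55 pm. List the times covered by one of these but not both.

First set merges to 8:25 am-10:00 am, 10:25 am-1:50 pm, 6:50 pm-7:00 pm.
Second set merges to 11:45 am-1:30 pm, 3:20 pm-6:35 pm.
Only in the first: 8:25 am-10:00 am, 10:25 am-11:45 am, 1:30 pm-1:50 pm, 6:50 pm-7:00 pm.
Only in the second: 3:20 pm-6:35 pm.
Together these are the periods covered by exactly one.

8:25 am-10:00 am, 10:25 am-11:45 am, 1:30 pm-1:50 pm, 3:20 pm-6:35 pm, 6:50 pm-7:00 pm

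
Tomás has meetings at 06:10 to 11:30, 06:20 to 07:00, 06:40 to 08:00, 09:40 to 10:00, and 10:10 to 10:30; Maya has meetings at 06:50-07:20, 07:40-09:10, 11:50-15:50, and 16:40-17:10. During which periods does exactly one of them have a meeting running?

Merge the first list: 06:10-11:30.
A \ B = 06:10-06:50, 07:20-07:40, 09:10-11:30.
B \ A = 11:50-15:50, 16:40-17:10.
Union of the two gives the symmetric difference.

06:10-06:50, 07:20-07:40, 09:10-11:30, 11:50-15:50, 16:40-17:10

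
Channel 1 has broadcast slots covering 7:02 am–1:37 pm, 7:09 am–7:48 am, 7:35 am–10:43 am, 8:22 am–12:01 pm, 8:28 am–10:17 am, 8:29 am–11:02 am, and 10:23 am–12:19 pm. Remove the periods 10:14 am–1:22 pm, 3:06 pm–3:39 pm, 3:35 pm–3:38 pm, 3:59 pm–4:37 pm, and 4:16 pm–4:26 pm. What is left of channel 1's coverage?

Merge the first list: 7:02 am–1:37 pm.
Merge the second list: 10:14 am–1:22 pm, 3:06 pm–3:39 pm, 3:59 pm–4:37 pm.
7:02 am–1:37 pm with B removed leaves 7:02 am–10:14 am, 1:22 pm–1:37 pm.

7:02 am–10:14 am, 1:22 pm–1:37 pm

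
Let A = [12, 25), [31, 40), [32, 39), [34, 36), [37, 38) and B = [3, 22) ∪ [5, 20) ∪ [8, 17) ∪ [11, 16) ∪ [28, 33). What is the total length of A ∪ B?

First set merges to [12, 25), [31, 40).
Second set merges to [3, 22), [28, 33).
A ∪ B = [3, 25), [28, 40).
Total: 22 + 12 = 34.

34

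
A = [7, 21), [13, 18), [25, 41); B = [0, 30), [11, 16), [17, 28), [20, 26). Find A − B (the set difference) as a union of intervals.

[30, 41)

Merge the first list: [7, 21), [25, 41).
Merge the second list: [0, 30).
[7, 21) lies entirely inside B → drops out.
[25, 41) with B removed leaves [30, 41).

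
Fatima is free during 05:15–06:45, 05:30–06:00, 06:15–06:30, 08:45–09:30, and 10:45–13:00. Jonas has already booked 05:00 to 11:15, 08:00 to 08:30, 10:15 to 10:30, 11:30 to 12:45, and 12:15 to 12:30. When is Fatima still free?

First set merges to 05:15–06:45, 08:45–09:30, 10:45–13:00.
Second set merges to 05:00–11:15, 11:30–12:45.
05:15–06:45 lies entirely inside B → drops out.
08:45–09:30 lies entirely inside B → drops out.
10:45–13:00 with B removed leaves 11:15–11:30, 12:45–13:00.

11:15–11:30, 12:45–13:00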